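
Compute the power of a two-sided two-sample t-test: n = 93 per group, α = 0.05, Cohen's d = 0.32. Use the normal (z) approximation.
Power ≈ 0.59

Power calculation (two-sample t-test, normal approximation):
z_β = d · √(n/2) - z_{α/2}
z_β = 0.32 · √(93/2) - 1.960
z_β = 0.32 · 6.819 - 1.960
z_β = 0.222

Power = Φ(z_β) = Φ(0.222) ≈ 0.588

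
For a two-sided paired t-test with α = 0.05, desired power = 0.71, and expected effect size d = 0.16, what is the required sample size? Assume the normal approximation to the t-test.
n = 247 pairs

Sample size formula (paired t-test, normal approximation):
n = ((z_{α/2} + z_β) / d)²

z_{α/2} = 1.960 (for α = 0.05, two-sided)
z_β = 0.553 (for power = 0.71)
d = 0.16

n = ((1.960 + 0.553) / 0.16)²
n = (15.706)²
n ≈ 246.68
Round up to the next whole number: n = 247 pairs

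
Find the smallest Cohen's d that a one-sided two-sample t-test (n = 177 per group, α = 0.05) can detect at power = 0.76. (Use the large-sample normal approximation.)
d ≈ 0.25

Minimum detectable effect (two-sample t-test, normal approximation):
d = (z_α + z_β) / √(n/2)
d = (1.645 + 0.706) / √(177/2)
d = 2.351 / 9.407
d ≈ 0.25

By Cohen's convention (0.2 small / 0.5 medium / 0.8 large): small effect.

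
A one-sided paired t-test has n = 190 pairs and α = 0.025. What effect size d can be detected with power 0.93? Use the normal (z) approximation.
d ≈ 0.25

Minimum detectable effect (paired t-test, normal approximation):
d = (z_α + z_β) / √n
d = (1.960 + 1.476) / √190
d = 3.436 / 13.784
d ≈ 0.25

By Cohen's convention (0.2 small / 0.5 medium / 0.8 large): small effect.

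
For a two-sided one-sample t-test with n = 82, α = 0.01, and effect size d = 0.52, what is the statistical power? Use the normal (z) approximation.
Power ≈ 0.98

Power calculation (one-sample t-test, normal approximation):
z_β = d · √n - z_{α/2}
z_β = 0.52 · √82 - 2.576
z_β = 0.52 · 9.055 - 2.576
z_β = 2.133

Power = Φ(z_β) = Φ(2.133) ≈ 0.984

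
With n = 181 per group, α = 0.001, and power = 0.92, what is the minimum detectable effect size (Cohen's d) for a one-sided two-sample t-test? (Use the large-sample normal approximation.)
d ≈ 0.47

Minimum detectable effect (two-sample t-test, normal approximation):
d = (z_α + z_β) / √(n/2)
d = (3.090 + 1.405) / √(181/2)
d = 4.495 / 9.513
d ≈ 0.47

By Cohen's convention (0.2 small / 0.5 medium / 0.8 large): small effect.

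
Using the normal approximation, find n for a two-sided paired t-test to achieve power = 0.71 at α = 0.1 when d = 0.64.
n = 12 pairs

Sample size formula (paired t-test, normal approximation):
n = ((z_{α/2} + z_β) / d)²

z_{α/2} = 1.645 (for α = 0.1, two-sided)
z_β = 0.553 (for power = 0.71)
d = 0.64

n = ((1.645 + 0.553) / 0.64)²
n = (3.434)²
n ≈ 11.79
Round up to the next whole number: n = 12 pairs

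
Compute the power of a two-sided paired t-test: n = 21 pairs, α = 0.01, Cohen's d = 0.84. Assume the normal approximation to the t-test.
Power ≈ 0.90

Power calculation (paired t-test, normal approximation):
z_β = d · √n - z_{α/2}
z_β = 0.84 · √21 - 2.576
z_β = 0.84 · 4.583 - 2.576
z_β = 1.274

Power = Φ(z_β) = Φ(1.274) ≈ 0.899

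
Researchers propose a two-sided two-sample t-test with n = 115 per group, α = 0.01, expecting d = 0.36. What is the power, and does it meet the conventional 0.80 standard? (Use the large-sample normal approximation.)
Power ≈ 0.56; the study is underpowered (power < 0.80)

Power calculation (two-sample t-test, normal approximation):
z_β = d · √(n/2) - z_{α/2}
z_β = 0.36 · √(115/2) - 2.576
z_β = 0.36 · 7.583 - 2.576
z_β = 0.154

Power = Φ(z_β) = Φ(0.154) ≈ 0.561

Effect size d = 0.36 is small by Cohen's convention (0.2/0.5/0.8).

Threshold: power ≥ 0.80 is conventionally adequate.
Power ≈ 0.56 → the study is underpowered (power < 0.80).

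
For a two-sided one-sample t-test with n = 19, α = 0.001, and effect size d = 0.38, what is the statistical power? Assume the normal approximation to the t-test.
Power ≈ 0.05

Power calculation (one-sample t-test, normal approximation):
z_β = d · √n - z_{α/2}
z_β = 0.38 · √19 - 3.291
z_β = 0.38 · 4.359 - 3.291
z_β = -1.634

Power = Φ(z_β) = Φ(-1.634) ≈ 0.051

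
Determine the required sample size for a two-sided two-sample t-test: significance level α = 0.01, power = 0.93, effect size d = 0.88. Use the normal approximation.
n = 43 per group

Sample size formula (two-sample t-test, normal approximation):
n = 2 · ((z_{α/2} + z_β) / d)²

z_{α/2} = 2.576 (for α = 0.01, two-sided)
z_β = 1.476 (for power = 0.93)
d = 0.88

n = 2 · ((2.576 + 1.476) / 0.88)²
n = 2 · (4.605)²
n ≈ 42.41
Round up to the next whole number: n = 43 per group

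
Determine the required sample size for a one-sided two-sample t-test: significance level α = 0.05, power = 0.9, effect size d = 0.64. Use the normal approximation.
n = 42 per group

Sample size formula (two-sample t-test, normal approximation):
n = 2 · ((z_α + z_β) / d)²

z_α = 1.645 (for α = 0.05, one-sided)
z_β = 1.282 (for power = 0.9)
d = 0.64

n = 2 · ((1.645 + 1.282) / 0.64)²
n = 2 · (4.573)²
n ≈ 41.82
Round up to the next whole number: n = 42 per group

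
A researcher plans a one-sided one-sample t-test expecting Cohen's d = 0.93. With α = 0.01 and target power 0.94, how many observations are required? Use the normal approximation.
n = 18

Sample size formula (one-sample t-test, normal approximation):
n = ((z_α + z_β) / d)²

z_α = 2.326 (for α = 0.01, one-sided)
z_β = 1.555 (for power = 0.94)
d = 0.93

n = ((2.326 + 1.555) / 0.93)²
n = (4.173)²
n ≈ 17.41
Round up to the next whole number: n = 18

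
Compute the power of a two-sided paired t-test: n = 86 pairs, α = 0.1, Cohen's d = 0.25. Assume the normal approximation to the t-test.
Power ≈ 0.75

Power calculation (paired t-test, normal approximation):
z_β = d · √n - z_{α/2}
z_β = 0.25 · √86 - 1.645
z_β = 0.25 · 9.274 - 1.645
z_β = 0.674

Power = Φ(z_β) = Φ(0.674) ≈ 0.750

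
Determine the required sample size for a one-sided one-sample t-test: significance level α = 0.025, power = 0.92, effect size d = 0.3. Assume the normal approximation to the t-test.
n = 126

Sample size formula (one-sample t-test, normal approximation):
n = ((z_α + z_β) / d)²

z_α = 1.960 (for α = 0.025, one-sided)
z_β = 1.405 (for power = 0.92)
d = 0.3

n = ((1.960 + 1.405) / 0.3)²
n = (11.217)²
n ≈ 125.82
Round up to the next whole number: n = 126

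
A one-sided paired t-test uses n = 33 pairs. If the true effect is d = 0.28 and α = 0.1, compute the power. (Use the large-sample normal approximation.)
Power ≈ 0.63

Power calculation (paired t-test, normal approximation):
z_β = d · √n - z_α
z_β = 0.28 · √33 - 1.282
z_β = 0.28 · 5.745 - 1.282
z_β = 0.327

Power = Φ(z_β) = Φ(0.327) ≈ 0.628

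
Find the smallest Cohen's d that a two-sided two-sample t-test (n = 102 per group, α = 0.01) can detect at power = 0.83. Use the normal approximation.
d ≈ 0.49

Minimum detectable effect (two-sample t-test, normal approximation):
d = (z_{α/2} + z_β) / √(n/2)
d = (2.576 + 0.954) / √(102/2)
d = 3.530 / 7.141
d ≈ 0.49

By Cohen's convention (0.2 small / 0.5 medium / 0.8 large): small effect.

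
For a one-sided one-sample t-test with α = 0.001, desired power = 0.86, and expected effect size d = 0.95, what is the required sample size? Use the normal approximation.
n = 20

Sample size formula (one-sample t-test, normal approximation):
n = ((z_α + z_β) / d)²

z_α = 3.090 (for α = 0.001, one-sided)
z_β = 1.080 (for power = 0.86)
d = 0.95

n = ((3.090 + 1.080) / 0.95)²
n = (4.389)²
n ≈ 19.26
Round up to the next whole number: n = 20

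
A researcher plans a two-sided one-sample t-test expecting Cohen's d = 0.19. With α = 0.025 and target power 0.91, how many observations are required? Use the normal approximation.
n = 356

Sample size formula (one-sample t-test, normal approximation):
n = ((z_{α/2} + z_β) / d)²

z_{α/2} = 2.241 (for α = 0.025, two-sided)
z_β = 1.341 (for power = 0.91)
d = 0.19

n = ((2.241 + 1.341) / 0.19)²
n = (18.853)²
n ≈ 355.44
Round up to the next whole number: n = 356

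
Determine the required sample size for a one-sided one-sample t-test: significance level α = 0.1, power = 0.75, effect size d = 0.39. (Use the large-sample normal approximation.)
n = 26

Sample size formula (one-sample t-test, normal approximation):
n = ((z_α + z_β) / d)²

z_α = 1.282 (for α = 0.1, one-sided)
z_β = 0.674 (for power = 0.75)
d = 0.39

n = ((1.282 + 0.674) / 0.39)²
n = (5.015)²
n ≈ 25.15
Round up to the next whole number: n = 26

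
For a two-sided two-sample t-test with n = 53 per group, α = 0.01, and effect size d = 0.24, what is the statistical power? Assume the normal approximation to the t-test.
Power ≈ 0.09

Power calculation (two-sample t-test, normal approximation):
z_β = d · √(n/2) - z_{α/2}
z_β = 0.24 · √(53/2) - 2.576
z_β = 0.24 · 5.148 - 2.576
z_β = -1.340

Power = Φ(z_β) = Φ(-1.340) ≈ 0.090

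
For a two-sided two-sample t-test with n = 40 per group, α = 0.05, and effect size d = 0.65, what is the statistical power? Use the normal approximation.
Power ≈ 0.83

Power calculation (two-sample t-test, normal approximation):
z_β = d · √(n/2) - z_{α/2}
z_β = 0.65 · √(40/2) - 1.960
z_β = 0.65 · 4.472 - 1.960
z_β = 0.947

Power = Φ(z_β) = Φ(0.947) ≈ 0.828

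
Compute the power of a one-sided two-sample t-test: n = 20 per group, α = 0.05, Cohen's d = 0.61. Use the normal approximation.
Power ≈ 0.61

Power calculation (two-sample t-test, normal approximation):
z_β = d · √(n/2) - z_α
z_β = 0.61 · √(20/2) - 1.645
z_β = 0.61 · 3.162 - 1.645
z_β = 0.284

Power = Φ(z_β) = Φ(0.284) ≈ 0.612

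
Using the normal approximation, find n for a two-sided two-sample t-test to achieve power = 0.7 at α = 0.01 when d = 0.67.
n = 43 per group

Sample size formula (two-sample t-test, normal approximation):
n = 2 · ((z_{α/2} + z_β) / d)²

z_{α/2} = 2.576 (for α = 0.01, two-sided)
z_β = 0.524 (for power = 0.7)
d = 0.67

n = 2 · ((2.576 + 0.524) / 0.67)²
n = 2 · (4.627)²
n ≈ 42.82
Round up to the next whole number: n = 43 per group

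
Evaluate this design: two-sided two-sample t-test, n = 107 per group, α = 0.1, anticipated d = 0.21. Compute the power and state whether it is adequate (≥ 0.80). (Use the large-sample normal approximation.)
Power ≈ 0.46; the study is underpowered (power < 0.80)

Power calculation (two-sample t-test, normal approximation):
z_β = d · √(n/2) - z_{α/2}
z_β = 0.21 · √(107/2) - 1.645
z_β = 0.21 · 7.314 - 1.645
z_β = -0.109

Power = Φ(z_β) = Φ(-0.109) ≈ 0.457

Effect size d = 0.21 is small by Cohen's convention (0.2/0.5/0.8).

Threshold: power ≥ 0.80 is conventionally adequate.
Power ≈ 0.46 → the study is underpowered (power < 0.80).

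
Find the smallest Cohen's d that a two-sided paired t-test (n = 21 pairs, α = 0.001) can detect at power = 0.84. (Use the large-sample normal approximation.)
d ≈ 0.94

Minimum detectable effect (paired t-test, normal approximation):
d = (z_{α/2} + z_β) / √n
d = (3.291 + 0.994) / √21
d = 4.285 / 4.583
d ≈ 0.94

By Cohen's convention (0.2 small / 0.5 medium / 0.8 large): large effect.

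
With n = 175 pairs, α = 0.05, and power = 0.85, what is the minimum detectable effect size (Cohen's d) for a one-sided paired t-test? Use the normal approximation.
d ≈ 0.20

Minimum detectable effect (paired t-test, normal approximation):
d = (z_α + z_β) / √n
d = (1.645 + 1.036) / √175
d = 2.681 / 13.229
d ≈ 0.20

By Cohen's convention (0.2 small / 0.5 medium / 0.8 large): small effect.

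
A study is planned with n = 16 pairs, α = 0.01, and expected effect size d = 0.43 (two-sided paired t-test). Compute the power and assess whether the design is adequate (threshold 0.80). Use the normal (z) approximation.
Power ≈ 0.20; the study is underpowered (power < 0.80)

Power calculation (paired t-test, normal approximation):
z_β = d · √n - z_{α/2}
z_β = 0.43 · √16 - 2.576
z_β = 0.43 · 4.000 - 2.576
z_β = -0.856

Power = Φ(z_β) = Φ(-0.856) ≈ 0.196

Effect size d = 0.43 is small by Cohen's convention (0.2/0.5/0.8).

Threshold: power ≥ 0.80 is conventionally adequate.
Power ≈ 0.20 → the study is underpowered (power < 0.80).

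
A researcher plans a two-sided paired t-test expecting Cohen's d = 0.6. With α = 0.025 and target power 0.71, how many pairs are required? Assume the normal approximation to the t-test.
n = 22 pairs

Sample size formula (paired t-test, normal approximation):
n = ((z_{α/2} + z_β) / d)²

z_{α/2} = 2.241 (for α = 0.025, two-sided)
z_β = 0.553 (for power = 0.71)
d = 0.6

n = ((2.241 + 0.553) / 0.6)²
n = (4.657)²
n ≈ 21.69
Round up to the next whole number: n = 22 pairs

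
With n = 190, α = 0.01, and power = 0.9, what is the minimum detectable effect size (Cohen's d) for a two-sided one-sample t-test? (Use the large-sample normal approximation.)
d ≈ 0.28

Minimum detectable effect (one-sample t-test, normal approximation):
d = (z_{α/2} + z_β) / √n
d = (2.576 + 1.282) / √190
d = 3.857 / 13.784
d ≈ 0.28

By Cohen's convention (0.2 small / 0.5 medium / 0.8 large): small effect.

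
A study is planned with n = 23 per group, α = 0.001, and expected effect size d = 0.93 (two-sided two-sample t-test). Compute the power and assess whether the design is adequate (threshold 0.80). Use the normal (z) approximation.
Power ≈ 0.45; the study is underpowered (power < 0.80)

Power calculation (two-sample t-test, normal approximation):
z_β = d · √(n/2) - z_{α/2}
z_β = 0.93 · √(23/2) - 3.291
z_β = 0.93 · 3.391 - 3.291
z_β = -0.137

Power = Φ(z_β) = Φ(-0.137) ≈ 0.446

Effect size d = 0.93 is large by Cohen's convention (0.2/0.5/0.8).

Threshold: power ≥ 0.80 is conventionally adequate.
Power ≈ 0.45 → the study is underpowered (power < 0.80).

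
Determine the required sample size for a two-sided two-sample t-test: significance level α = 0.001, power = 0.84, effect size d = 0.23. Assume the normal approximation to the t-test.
n = 695 per group

Sample size formula (two-sample t-test, normal approximation):
n = 2 · ((z_{α/2} + z_β) / d)²

z_{α/2} = 3.291 (for α = 0.001, two-sided)
z_β = 0.994 (for power = 0.84)
d = 0.23

n = 2 · ((3.291 + 0.994) / 0.23)²
n = 2 · (18.630)²
n ≈ 694.15
Round up to the next whole number: n = 695 per group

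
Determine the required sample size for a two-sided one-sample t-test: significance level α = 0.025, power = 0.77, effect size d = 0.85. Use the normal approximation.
n = 13

Sample size formula (one-sample t-test, normal approximation):
n = ((z_{α/2} + z_β) / d)²

z_{α/2} = 2.241 (for α = 0.025, two-sided)
z_β = 0.739 (for power = 0.77)
d = 0.85

n = ((2.241 + 0.739) / 0.85)²
n = (3.506)²
n ≈ 12.29
Round up to the next whole number: n = 13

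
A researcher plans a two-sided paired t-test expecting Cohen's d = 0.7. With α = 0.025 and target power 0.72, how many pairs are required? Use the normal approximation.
n = 17 pairs

Sample size formula (paired t-test, normal approximation):
n = ((z_{α/2} + z_β) / d)²

z_{α/2} = 2.241 (for α = 0.025, two-sided)
z_β = 0.583 (for power = 0.72)
d = 0.7

n = ((2.241 + 0.583) / 0.7)²
n = (4.034)²
n ≈ 16.27
Round up to the next whole number: n = 17 pairs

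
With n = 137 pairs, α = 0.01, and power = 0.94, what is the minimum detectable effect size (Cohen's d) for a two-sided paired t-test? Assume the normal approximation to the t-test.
d ≈ 0.35

Minimum detectable effect (paired t-test, normal approximation):
d = (z_{α/2} + z_β) / √n
d = (2.576 + 1.555) / √137
d = 4.131 / 11.705
d ≈ 0.35

By Cohen's convention (0.2 small / 0.5 medium / 0.8 large): small effect.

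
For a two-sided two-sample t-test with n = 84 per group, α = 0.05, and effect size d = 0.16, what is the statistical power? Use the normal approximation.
Power ≈ 0.18

Power calculation (two-sample t-test, normal approximation):
z_β = d · √(n/2) - z_{α/2}
z_β = 0.16 · √(84/2) - 1.960
z_β = 0.16 · 6.481 - 1.960
z_β = -0.923

Power = Φ(z_β) = Φ(-0.923) ≈ 0.178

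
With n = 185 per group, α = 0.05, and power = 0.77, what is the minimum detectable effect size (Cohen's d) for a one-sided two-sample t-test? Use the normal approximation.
d ≈ 0.25

Minimum detectable effect (two-sample t-test, normal approximation):
d = (z_α + z_β) / √(n/2)
d = (1.645 + 0.739) / √(185/2)
d = 2.384 / 9.618
d ≈ 0.25

By Cohen's convention (0.2 small / 0.5 medium / 0.8 large): small effect.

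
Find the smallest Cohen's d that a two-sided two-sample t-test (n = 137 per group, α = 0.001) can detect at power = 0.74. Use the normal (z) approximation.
d ≈ 0.48

Minimum detectable effect (two-sample t-test, normal approximation):
d = (z_{α/2} + z_β) / √(n/2)
d = (3.291 + 0.643) / √(137/2)
d = 3.934 / 8.276
d ≈ 0.48

By Cohen's convention (0.2 small / 0.5 medium / 0.8 large): small effect.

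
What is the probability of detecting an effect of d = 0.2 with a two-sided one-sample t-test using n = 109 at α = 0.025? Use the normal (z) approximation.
Power ≈ 0.44

Power calculation (one-sample t-test, normal approximation):
z_β = d · √n - z_{α/2}
z_β = 0.2 · √109 - 2.241
z_β = 0.2 · 10.440 - 2.241
z_β = -0.153

Power = Φ(z_β) = Φ(-0.153) ≈ 0.439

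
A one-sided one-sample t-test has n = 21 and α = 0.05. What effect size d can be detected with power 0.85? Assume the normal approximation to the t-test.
d ≈ 0.59

Minimum detectable effect (one-sample t-test, normal approximation):
d = (z_α + z_β) / √n
d = (1.645 + 1.036) / √21
d = 2.681 / 4.583
d ≈ 0.59

By Cohen's convention (0.2 small / 0.5 medium / 0.8 large): medium effect.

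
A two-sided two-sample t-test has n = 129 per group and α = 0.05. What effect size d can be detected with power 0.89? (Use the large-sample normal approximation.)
d ≈ 0.40

Minimum detectable effect (two-sample t-test, normal approximation):
d = (z_{α/2} + z_β) / √(n/2)
d = (1.960 + 1.227) / √(129/2)
d = 3.186 / 8.031
d ≈ 0.40

By Cohen's convention (0.2 small / 0.5 medium / 0.8 large): small effect.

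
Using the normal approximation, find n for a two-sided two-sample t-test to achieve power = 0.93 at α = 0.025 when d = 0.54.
n = 95 per group

Sample size formula (two-sample t-test, normal approximation):
n = 2 · ((z_{α/2} + z_β) / d)²

z_{α/2} = 2.241 (for α = 0.025, two-sided)
z_β = 1.476 (for power = 0.93)
d = 0.54

n = 2 · ((2.241 + 1.476) / 0.54)²
n = 2 · (6.883)²
n ≈ 94.75
Round up to the next whole number: n = 95 per group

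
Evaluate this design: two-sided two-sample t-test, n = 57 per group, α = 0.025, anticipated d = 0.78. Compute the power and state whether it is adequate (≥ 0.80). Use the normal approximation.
Power ≈ 0.97; the study is adequately powered (power ≥ 0.80)

Power calculation (two-sample t-test, normal approximation):
z_β = d · √(n/2) - z_{α/2}
z_β = 0.78 · √(57/2) - 2.241
z_β = 0.78 · 5.339 - 2.241
z_β = 1.923

Power = Φ(z_β) = Φ(1.923) ≈ 0.973

Effect size d = 0.78 is medium by Cohen's convention (0.2/0.5/0.8).

Threshold: power ≥ 0.80 is conventionally adequate.
Power ≈ 0.97 → the study is adequately powered (power ≥ 0.80).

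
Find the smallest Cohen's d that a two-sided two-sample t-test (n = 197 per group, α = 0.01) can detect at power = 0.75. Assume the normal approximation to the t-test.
d ≈ 0.33

Minimum detectable effect (two-sample t-test, normal approximation):
d = (z_{α/2} + z_β) / √(n/2)
d = (2.576 + 0.674) / √(197/2)
d = 3.250 / 9.925
d ≈ 0.33

By Cohen's convention (0.2 small / 0.5 medium / 0.8 large): small effect.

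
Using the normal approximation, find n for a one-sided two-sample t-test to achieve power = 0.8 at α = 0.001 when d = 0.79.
n = 50 per group

Sample size formula (two-sample t-test, normal approximation):
n = 2 · ((z_α + z_β) / d)²

z_α = 3.090 (for α = 0.001, one-sided)
z_β = 0.842 (for power = 0.8)
d = 0.79

n = 2 · ((3.090 + 0.842) / 0.79)²
n = 2 · (4.977)²
n ≈ 49.54
Round up to the next whole number: n = 50 per group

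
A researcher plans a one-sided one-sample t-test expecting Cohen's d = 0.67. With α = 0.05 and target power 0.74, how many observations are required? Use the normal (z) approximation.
n = 12

Sample size formula (one-sample t-test, normal approximation):
n = ((z_α + z_β) / d)²

z_α = 1.645 (for α = 0.05, one-sided)
z_β = 0.643 (for power = 0.74)
d = 0.67

n = ((1.645 + 0.643) / 0.67)²
n = (3.415)²
n ≈ 11.66
Round up to the next whole number: n = 12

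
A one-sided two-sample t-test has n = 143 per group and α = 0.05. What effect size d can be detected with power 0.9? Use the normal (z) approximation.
d ≈ 0.35

Minimum detectable effect (two-sample t-test, normal approximation):
d = (z_α + z_β) / √(n/2)
d = (1.645 + 1.282) / √(143/2)
d = 2.926 / 8.456
d ≈ 0.35

By Cohen's convention (0.2 small / 0.5 medium / 0.8 large): small effect.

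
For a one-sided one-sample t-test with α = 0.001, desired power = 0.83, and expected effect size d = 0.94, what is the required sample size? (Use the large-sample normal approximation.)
n = 19

Sample size formula (one-sample t-test, normal approximation):
n = ((z_α + z_β) / d)²

z_α = 3.090 (for α = 0.001, one-sided)
z_β = 0.954 (for power = 0.83)
d = 0.94

n = ((3.090 + 0.954) / 0.94)²
n = (4.302)²
n ≈ 18.51
Round up to the next whole number: n = 19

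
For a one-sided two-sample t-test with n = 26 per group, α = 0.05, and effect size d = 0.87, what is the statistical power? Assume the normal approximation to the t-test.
Power ≈ 0.93

Power calculation (two-sample t-test, normal approximation):
z_β = d · √(n/2) - z_α
z_β = 0.87 · √(26/2) - 1.645
z_β = 0.87 · 3.606 - 1.645
z_β = 1.492

Power = Φ(z_β) = Φ(1.492) ≈ 0.932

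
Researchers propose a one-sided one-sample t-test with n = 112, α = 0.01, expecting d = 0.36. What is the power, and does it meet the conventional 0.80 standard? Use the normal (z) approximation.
Power ≈ 0.93; the study is adequately powered (power ≥ 0.80)

Power calculation (one-sample t-test, normal approximation):
z_β = d · √n - z_α
z_β = 0.36 · √112 - 2.326
z_β = 0.36 · 10.583 - 2.326
z_β = 1.484

Power = Φ(z_β) = Φ(1.484) ≈ 0.931

Effect size d = 0.36 is small by Cohen's convention (0.2/0.5/0.8).

Threshold: power ≥ 0.80 is conventionally adequate.
Power ≈ 0.93 → the study is adequately powered (power ≥ 0.80).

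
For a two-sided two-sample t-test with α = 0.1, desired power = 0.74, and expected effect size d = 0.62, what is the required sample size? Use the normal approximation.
n = 28 per group

Sample size formula (two-sample t-test, normal approximation):
n = 2 · ((z_{α/2} + z_β) / d)²

z_{α/2} = 1.645 (for α = 0.1, two-sided)
z_β = 0.643 (for power = 0.74)
d = 0.62

n = 2 · ((1.645 + 0.643) / 0.62)²
n = 2 · (3.690)²
n ≈ 27.23
Round up to the next whole number: n = 28 per group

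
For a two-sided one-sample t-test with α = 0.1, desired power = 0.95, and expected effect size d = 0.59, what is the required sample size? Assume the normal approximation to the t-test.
n = 32

Sample size formula (one-sample t-test, normal approximation):
n = ((z_{α/2} + z_β) / d)²

z_{α/2} = 1.645 (for α = 0.1, two-sided)
z_β = 1.645 (for power = 0.95)
d = 0.59

n = ((1.645 + 1.645) / 0.59)²
n = (5.576)²
n ≈ 31.09
Round up to the next whole number: n = 32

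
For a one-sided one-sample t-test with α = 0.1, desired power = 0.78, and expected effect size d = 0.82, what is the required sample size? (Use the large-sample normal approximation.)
n = 7

Sample size formula (one-sample t-test, normal approximation):
n = ((z_α + z_β) / d)²

z_α = 1.282 (for α = 0.1, one-sided)
z_β = 0.772 (for power = 0.78)
d = 0.82

n = ((1.282 + 0.772) / 0.82)²
n = (2.505)²
n ≈ 6.28
Round up to the next whole number: n = 7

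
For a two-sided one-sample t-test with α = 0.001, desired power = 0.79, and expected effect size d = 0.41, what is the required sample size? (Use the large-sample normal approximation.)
n = 100

Sample size formula (one-sample t-test, normal approximation):
n = ((z_{α/2} + z_β) / d)²

z_{α/2} = 3.291 (for α = 0.001, two-sided)
z_β = 0.806 (for power = 0.79)
d = 0.41

n = ((3.291 + 0.806) / 0.41)²
n = (9.993)²
n ≈ 99.86
Round up to the next whole number: n = 100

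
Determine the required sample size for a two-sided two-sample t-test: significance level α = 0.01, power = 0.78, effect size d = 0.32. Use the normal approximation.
n = 219 per group

Sample size formula (two-sample t-test, normal approximation):
n = 2 · ((z_{α/2} + z_β) / d)²

z_{α/2} = 2.576 (for α = 0.01, two-sided)
z_β = 0.772 (for power = 0.78)
d = 0.32

n = 2 · ((2.576 + 0.772) / 0.32)²
n = 2 · (10.463)²
n ≈ 218.95
Round up to the next whole number: n = 219 per group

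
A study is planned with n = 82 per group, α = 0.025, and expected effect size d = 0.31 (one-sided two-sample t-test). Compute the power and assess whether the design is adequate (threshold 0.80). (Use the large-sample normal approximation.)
Power ≈ 0.51; the study is underpowered (power < 0.80)

Power calculation (two-sample t-test, normal approximation):
z_β = d · √(n/2) - z_α
z_β = 0.31 · √(82/2) - 1.960
z_β = 0.31 · 6.403 - 1.960
z_β = 0.025

Power = Φ(z_β) = Φ(0.025) ≈ 0.510

Effect size d = 0.31 is small by Cohen's convention (0.2/0.5/0.8).

Threshold: power ≥ 0.80 is conventionally adequate.
Power ≈ 0.51 → the study is underpowered (power < 0.80).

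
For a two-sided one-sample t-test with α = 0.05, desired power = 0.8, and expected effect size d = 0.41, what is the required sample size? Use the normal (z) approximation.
n = 47

Sample size formula (one-sample t-test, normal approximation):
n = ((z_{α/2} + z_β) / d)²

z_{α/2} = 1.960 (for α = 0.05, two-sided)
z_β = 0.842 (for power = 0.8)
d = 0.41

n = ((1.960 + 0.842) / 0.41)²
n = (6.834)²
n ≈ 46.70
Round up to the next whole number: n = 47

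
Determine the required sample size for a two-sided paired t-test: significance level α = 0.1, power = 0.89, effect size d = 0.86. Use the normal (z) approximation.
n = 12 pairs

Sample size formula (paired t-test, normal approximation):
n = ((z_{α/2} + z_β) / d)²

z_{α/2} = 1.645 (for α = 0.1, two-sided)
z_β = 1.227 (for power = 0.89)
d = 0.86

n = ((1.645 + 1.227) / 0.86)²
n = (3.340)²
n ≈ 11.16
Round up to the next whole number: n = 12 pairs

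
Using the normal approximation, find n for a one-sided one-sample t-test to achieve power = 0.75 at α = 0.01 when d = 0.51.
n = 35

Sample size formula (one-sample t-test, normal approximation):
n = ((z_α + z_β) / d)²

z_α = 2.326 (for α = 0.01, one-sided)
z_β = 0.674 (for power = 0.75)
d = 0.51

n = ((2.326 + 0.674) / 0.51)²
n = (5.882)²
n ≈ 34.60
Round up to the next whole number: n = 35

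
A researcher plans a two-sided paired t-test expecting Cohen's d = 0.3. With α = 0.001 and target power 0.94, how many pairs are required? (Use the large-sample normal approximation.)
n = 261 pairs

Sample size formula (paired t-test, normal approximation):
n = ((z_{α/2} + z_β) / d)²

z_{α/2} = 3.291 (for α = 0.001, two-sided)
z_β = 1.555 (for power = 0.94)
d = 0.3

n = ((3.291 + 1.555) / 0.3)²
n = (16.153)²
n ≈ 260.92
Round up to the next whole number: n = 261 pairs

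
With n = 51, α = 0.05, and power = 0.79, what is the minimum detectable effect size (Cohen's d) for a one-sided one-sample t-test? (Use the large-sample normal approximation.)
d ≈ 0.34

Minimum detectable effect (one-sample t-test, normal approximation):
d = (z_α + z_β) / √n
d = (1.645 + 0.806) / √51
d = 2.451 / 7.141
d ≈ 0.34

By Cohen's convention (0.2 small / 0.5 medium / 0.8 large): small effect.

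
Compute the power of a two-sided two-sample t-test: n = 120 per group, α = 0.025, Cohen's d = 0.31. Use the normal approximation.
Power ≈ 0.56

Power calculation (two-sample t-test, normal approximation):
z_β = d · √(n/2) - z_{α/2}
z_β = 0.31 · √(120/2) - 2.241
z_β = 0.31 · 7.746 - 2.241
z_β = 0.160

Power = Φ(z_β) = Φ(0.160) ≈ 0.563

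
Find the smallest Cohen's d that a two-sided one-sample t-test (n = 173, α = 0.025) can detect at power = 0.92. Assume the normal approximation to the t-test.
d ≈ 0.28

Minimum detectable effect (one-sample t-test, normal approximation):
d = (z_{α/2} + z_β) / √n
d = (2.241 + 1.405) / √173
d = 3.646 / 13.153
d ≈ 0.28

By Cohen's convention (0.2 small / 0.5 medium / 0.8 large): small effect.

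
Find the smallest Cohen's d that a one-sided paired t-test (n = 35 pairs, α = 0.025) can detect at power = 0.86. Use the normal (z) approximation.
d ≈ 0.51

Minimum detectable effect (paired t-test, normal approximation):
d = (z_α + z_β) / √n
d = (1.960 + 1.080) / √35
d = 3.040 / 5.916
d ≈ 0.51

By Cohen's convention (0.2 small / 0.5 medium / 0.8 large): medium effect.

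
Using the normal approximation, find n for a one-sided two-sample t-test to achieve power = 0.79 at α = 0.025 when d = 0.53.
n = 55 per group

Sample size formula (two-sample t-test, normal approximation):
n = 2 · ((z_α + z_β) / d)²

z_α = 1.960 (for α = 0.025, one-sided)
z_β = 0.806 (for power = 0.79)
d = 0.53

n = 2 · ((1.960 + 0.806) / 0.53)²
n = 2 · (5.219)²
n ≈ 54.48
Round up to the next whole number: n = 55 per group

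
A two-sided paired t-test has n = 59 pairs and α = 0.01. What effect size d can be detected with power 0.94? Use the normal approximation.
d ≈ 0.54

Minimum detectable effect (paired t-test, normal approximation):
d = (z_{α/2} + z_β) / √n
d = (2.576 + 1.555) / √59
d = 4.131 / 7.681
d ≈ 0.54

By Cohen's convention (0.2 small / 0.5 medium / 0.8 large): medium effect.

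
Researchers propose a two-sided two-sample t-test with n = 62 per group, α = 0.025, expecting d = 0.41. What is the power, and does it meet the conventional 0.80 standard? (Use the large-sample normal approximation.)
Power ≈ 0.52; the study is underpowered (power < 0.80)

Power calculation (two-sample t-test, normal approximation):
z_β = d · √(n/2) - z_{α/2}
z_β = 0.41 · √(62/2) - 2.241
z_β = 0.41 · 5.568 - 2.241
z_β = 0.041

Power = Φ(z_β) = Φ(0.041) ≈ 0.517

Effect size d = 0.41 is small by Cohen's convention (0.2/0.5/0.8).

Threshold: power ≥ 0.80 is conventionally adequate.
Power ≈ 0.52 → the study is underpowered (power < 0.80).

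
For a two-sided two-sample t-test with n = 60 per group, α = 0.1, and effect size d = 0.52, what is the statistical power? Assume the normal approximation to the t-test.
Power ≈ 0.89

Power calculation (two-sample t-test, normal approximation):
z_β = d · √(n/2) - z_{α/2}
z_β = 0.52 · √(60/2) - 1.645
z_β = 0.52 · 5.477 - 1.645
z_β = 1.203

Power = Φ(z_β) = Φ(1.203) ≈ 0.886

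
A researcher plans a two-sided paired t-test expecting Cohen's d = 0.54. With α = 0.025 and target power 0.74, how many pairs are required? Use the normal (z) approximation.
n = 29 pairs

Sample size formula (paired t-test, normal approximation):
n = ((z_{α/2} + z_β) / d)²

z_{α/2} = 2.241 (for α = 0.025, two-sided)
z_β = 0.643 (for power = 0.74)
d = 0.54

n = ((2.241 + 0.643) / 0.54)²
n = (5.341)²
n ≈ 28.53
Round up to the next whole number: n = 29 pairs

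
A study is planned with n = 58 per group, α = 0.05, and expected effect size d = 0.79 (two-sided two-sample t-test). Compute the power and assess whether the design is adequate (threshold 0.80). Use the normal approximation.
Power ≈ 0.99; the study is adequately powered (power ≥ 0.80)

Power calculation (two-sample t-test, normal approximation):
z_β = d · √(n/2) - z_{α/2}
z_β = 0.79 · √(58/2) - 1.960
z_β = 0.79 · 5.385 - 1.960
z_β = 2.294

Power = Φ(z_β) = Φ(2.294) ≈ 0.989

Effect size d = 0.79 is medium by Cohen's convention (0.2/0.5/0.8).

Threshold: power ≥ 0.80 is conventionally adequate.
Power ≈ 0.99 → the study is adequately powered (power ≥ 0.80).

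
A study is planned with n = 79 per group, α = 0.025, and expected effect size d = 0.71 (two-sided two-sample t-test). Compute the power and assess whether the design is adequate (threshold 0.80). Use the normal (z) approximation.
Power ≈ 0.99; the study is adequately powered (power ≥ 0.80)

Power calculation (two-sample t-test, normal approximation):
z_β = d · √(n/2) - z_{α/2}
z_β = 0.71 · √(79/2) - 2.241
z_β = 0.71 · 6.285 - 2.241
z_β = 2.221

Power = Φ(z_β) = Φ(2.221) ≈ 0.987

Effect size d = 0.71 is medium by Cohen's convention (0.2/0.5/0.8).

Threshold: power ≥ 0.80 is conventionally adequate.
Power ≈ 0.99 → the study is adequately powered (power ≥ 0.80).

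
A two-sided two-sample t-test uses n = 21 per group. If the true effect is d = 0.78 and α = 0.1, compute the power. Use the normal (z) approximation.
Power ≈ 0.81

Power calculation (two-sample t-test, normal approximation):
z_β = d · √(n/2) - z_{α/2}
z_β = 0.78 · √(21/2) - 1.645
z_β = 0.78 · 3.240 - 1.645
z_β = 0.883

Power = Φ(z_β) = Φ(0.883) ≈ 0.811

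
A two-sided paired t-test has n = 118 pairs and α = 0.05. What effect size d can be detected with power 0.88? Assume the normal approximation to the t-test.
d ≈ 0.29

Minimum detectable effect (paired t-test, normal approximation):
d = (z_{α/2} + z_β) / √n
d = (1.960 + 1.175) / √118
d = 3.135 / 10.863
d ≈ 0.29

By Cohen's convention (0.2 small / 0.5 medium / 0.8 large): small effect.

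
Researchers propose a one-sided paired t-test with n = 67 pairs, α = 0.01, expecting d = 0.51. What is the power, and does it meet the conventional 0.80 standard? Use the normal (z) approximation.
Power ≈ 0.97; the study is adequately powered (power ≥ 0.80)

Power calculation (paired t-test, normal approximation):
z_β = d · √n - z_α
z_β = 0.51 · √67 - 2.326
z_β = 0.51 · 8.185 - 2.326
z_β = 1.848

Power = Φ(z_β) = Φ(1.848) ≈ 0.968

Effect size d = 0.51 is medium by Cohen's convention (0.2/0.5/0.8).

Threshold: power ≥ 0.80 is conventionally adequate.
Power ≈ 0.97 → the study is adequately powered (power ≥ 0.80).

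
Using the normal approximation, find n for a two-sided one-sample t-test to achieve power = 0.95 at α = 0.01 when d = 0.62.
n = 47

Sample size formula (one-sample t-test, normal approximation):
n = ((z_{α/2} + z_β) / d)²

z_{α/2} = 2.576 (for α = 0.01, two-sided)
z_β = 1.645 (for power = 0.95)
d = 0.62

n = ((2.576 + 1.645) / 0.62)²
n = (6.808)²
n ≈ 46.35
Round up to the next whole number: n = 47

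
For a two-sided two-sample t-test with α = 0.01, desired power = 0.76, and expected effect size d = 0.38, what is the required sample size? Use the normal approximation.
n = 150 per group

Sample size formula (two-sample t-test, normal approximation):
n = 2 · ((z_{α/2} + z_β) / d)²

z_{α/2} = 2.576 (for α = 0.01, two-sided)
z_β = 0.706 (for power = 0.76)
d = 0.38

n = 2 · ((2.576 + 0.706) / 0.38)²
n = 2 · (8.637)²
n ≈ 149.20
Round up to the next whole number: n = 150 per group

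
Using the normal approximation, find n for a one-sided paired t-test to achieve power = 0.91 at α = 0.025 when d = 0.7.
n = 23 pairs

Sample size formula (paired t-test, normal approximation):
n = ((z_α + z_β) / d)²

z_α = 1.960 (for α = 0.025, one-sided)
z_β = 1.341 (for power = 0.91)
d = 0.7

n = ((1.960 + 1.341) / 0.7)²
n = (4.716)²
n ≈ 22.24
Round up to the next whole number: n = 23 pairs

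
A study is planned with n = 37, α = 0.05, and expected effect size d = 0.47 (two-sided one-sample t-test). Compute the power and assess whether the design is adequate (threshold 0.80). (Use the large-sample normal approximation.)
Power ≈ 0.82; the study is adequately powered (power ≥ 0.80)

Power calculation (one-sample t-test, normal approximation):
z_β = d · √n - z_{α/2}
z_β = 0.47 · √37 - 1.960
z_β = 0.47 · 6.083 - 1.960
z_β = 0.899

Power = Φ(z_β) = Φ(0.899) ≈ 0.816

Effect size d = 0.47 is small by Cohen's convention (0.2/0.5/0.8).

Threshold: power ≥ 0.80 is conventionally adequate.
Power ≈ 0.82 → the study is adequately powered (power ≥ 0.80).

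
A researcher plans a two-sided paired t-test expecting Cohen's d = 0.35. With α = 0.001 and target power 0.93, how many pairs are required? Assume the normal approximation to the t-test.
n = 186 pairs

Sample size formula (paired t-test, normal approximation):
n = ((z_{α/2} + z_β) / d)²

z_{α/2} = 3.291 (for α = 0.001, two-sided)
z_β = 1.476 (for power = 0.93)
d = 0.35

n = ((3.291 + 1.476) / 0.35)²
n = (13.620)²
n ≈ 185.50
Round up to the next whole number: n = 186 pairs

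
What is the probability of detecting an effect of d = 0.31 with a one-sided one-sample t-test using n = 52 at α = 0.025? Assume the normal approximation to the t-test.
Power ≈ 0.61

Power calculation (one-sample t-test, normal approximation):
z_β = d · √n - z_α
z_β = 0.31 · √52 - 1.960
z_β = 0.31 · 7.211 - 1.960
z_β = 0.275

Power = Φ(z_β) = Φ(0.275) ≈ 0.609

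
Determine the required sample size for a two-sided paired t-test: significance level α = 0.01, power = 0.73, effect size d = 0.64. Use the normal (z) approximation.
n = 25 pairs

Sample size formula (paired t-test, normal approximation):
n = ((z_{α/2} + z_β) / d)²

z_{α/2} = 2.576 (for α = 0.01, two-sided)
z_β = 0.613 (for power = 0.73)
d = 0.64

n = ((2.576 + 0.613) / 0.64)²
n = (4.983)²
n ≈ 24.83
Round up to the next whole number: n = 25 pairs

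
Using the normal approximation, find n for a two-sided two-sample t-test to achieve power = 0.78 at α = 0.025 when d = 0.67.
n = 41 per group

Sample size formula (two-sample t-test, normal approximation):
n = 2 · ((z_{α/2} + z_β) / d)²

z_{α/2} = 2.241 (for α = 0.025, two-sided)
z_β = 0.772 (for power = 0.78)
d = 0.67

n = 2 · ((2.241 + 0.772) / 0.67)²
n = 2 · (4.497)²
n ≈ 40.45
Round up to the next whole number: n = 41 per group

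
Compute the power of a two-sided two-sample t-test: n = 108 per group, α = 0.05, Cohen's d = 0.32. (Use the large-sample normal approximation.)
Power ≈ 0.65

Power calculation (two-sample t-test, normal approximation):
z_β = d · √(n/2) - z_{α/2}
z_β = 0.32 · √(108/2) - 1.960
z_β = 0.32 · 7.348 - 1.960
z_β = 0.392

Power = Φ(z_β) = Φ(0.392) ≈ 0.652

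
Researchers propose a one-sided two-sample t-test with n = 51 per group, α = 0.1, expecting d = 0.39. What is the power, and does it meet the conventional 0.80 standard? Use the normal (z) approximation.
Power ≈ 0.75; the study is underpowered (power < 0.80)

Power calculation (two-sample t-test, normal approximation):
z_β = d · √(n/2) - z_α
z_β = 0.39 · √(51/2) - 1.282
z_β = 0.39 · 5.050 - 1.282
z_β = 0.688

Power = Φ(z_β) = Φ(0.688) ≈ 0.754

Effect size d = 0.39 is small by Cohen's convention (0.2/0.5/0.8).

Threshold: power ≥ 0.80 is conventionally adequate.
Power ≈ 0.75 → the study is underpowered (power < 0.80).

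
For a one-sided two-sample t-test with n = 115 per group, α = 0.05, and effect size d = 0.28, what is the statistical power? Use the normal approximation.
Power ≈ 0.68

Power calculation (two-sample t-test, normal approximation):
z_β = d · √(n/2) - z_α
z_β = 0.28 · √(115/2) - 1.645
z_β = 0.28 · 7.583 - 1.645
z_β = 0.478

Power = Φ(z_β) = Φ(0.478) ≈ 0.684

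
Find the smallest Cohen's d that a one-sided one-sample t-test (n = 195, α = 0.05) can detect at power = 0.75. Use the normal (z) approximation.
d ≈ 0.17

Minimum detectable effect (one-sample t-test, normal approximation):
d = (z_α + z_β) / √n
d = (1.645 + 0.674) / √195
d = 2.319 / 13.964
d ≈ 0.17

By Cohen's convention (0.2 small / 0.5 medium / 0.8 large): very small effect.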